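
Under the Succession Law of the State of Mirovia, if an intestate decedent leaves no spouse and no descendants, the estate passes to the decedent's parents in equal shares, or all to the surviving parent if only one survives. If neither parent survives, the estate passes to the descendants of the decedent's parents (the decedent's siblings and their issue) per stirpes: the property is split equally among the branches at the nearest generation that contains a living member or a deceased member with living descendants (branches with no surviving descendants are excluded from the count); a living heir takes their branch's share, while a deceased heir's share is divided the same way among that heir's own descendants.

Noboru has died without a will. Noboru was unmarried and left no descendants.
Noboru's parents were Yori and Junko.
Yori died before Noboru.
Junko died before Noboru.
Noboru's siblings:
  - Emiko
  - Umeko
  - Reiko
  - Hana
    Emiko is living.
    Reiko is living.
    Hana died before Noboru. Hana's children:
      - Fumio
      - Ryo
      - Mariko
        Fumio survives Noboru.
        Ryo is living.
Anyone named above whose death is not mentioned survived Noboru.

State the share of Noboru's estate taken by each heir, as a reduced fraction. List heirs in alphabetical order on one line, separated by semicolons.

Neither parent survives and there are no descendants, so the estate passes to Noboru's siblings and their issue per stirpes.
The estate is divided into 4 equal shares of 1/4 among Emiko, Umeko, Reiko, Hana.
Emiko is living and takes 1/4.
Umeko is living and takes 1/4.
Reiko is living and takes 1/4.
Hana predeceased; the 1/4 allotted to Hana's branch passes to Hana's issue by representation.
The 1/4 is divided into 3 equal shares of 1/12 among Fumio, Ryo, Mariko.
Fumio is living and takes 1/12.
Ryo is living and takes 1/12.
Mariko is living and takes 1/12.

Emiko 1/4; Fumio 1/12; Mariko 1/12; Reiko 1/4; Ryo 1/12; Umeko 1/4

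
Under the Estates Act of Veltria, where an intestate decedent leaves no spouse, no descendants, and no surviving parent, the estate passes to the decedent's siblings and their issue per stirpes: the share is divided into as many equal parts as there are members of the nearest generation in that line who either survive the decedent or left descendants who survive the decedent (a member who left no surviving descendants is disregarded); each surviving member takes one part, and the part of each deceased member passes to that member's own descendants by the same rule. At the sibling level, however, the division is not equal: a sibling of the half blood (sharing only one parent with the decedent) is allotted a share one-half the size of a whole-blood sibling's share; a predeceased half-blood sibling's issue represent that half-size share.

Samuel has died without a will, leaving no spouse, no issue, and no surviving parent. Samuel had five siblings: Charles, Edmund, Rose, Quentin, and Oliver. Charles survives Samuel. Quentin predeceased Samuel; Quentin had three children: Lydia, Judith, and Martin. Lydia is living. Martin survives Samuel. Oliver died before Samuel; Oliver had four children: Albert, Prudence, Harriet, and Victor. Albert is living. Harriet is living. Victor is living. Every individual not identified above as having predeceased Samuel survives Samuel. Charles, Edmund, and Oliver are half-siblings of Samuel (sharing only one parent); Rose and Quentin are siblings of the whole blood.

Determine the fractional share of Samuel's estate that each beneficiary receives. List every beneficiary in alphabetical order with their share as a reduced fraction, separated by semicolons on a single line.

Albert 1/28; Charles 1/7; Edmund 1/7; Harriet 1/28; Judith 2/21; Lydia 2/21; Martin 2/21; Prudence 1/28; Rose 2/7; Victor 1/28

No spouse, descendants, or parent survives, so the estate passes to Samuel's siblings per stirpes.
Half-blood siblings count for one-half the weight of whole-blood siblings at the initial division.
Dividing 1 in proportion to weights (total weight 7/2): Charles (weight 1/2) → 1/7; Edmund (weight 1/2) → 1/7; Rose (weight 1) → 2/7; Quentin (weight 1) → 2/7; Oliver (weight 1/2) → 1/7.
Charles is living and takes 1/7.
Edmund is living and takes 1/7.
Rose is living and takes 2/7.
Quentin predeceased; the 2/7 allotted to Quentin's branch passes to Quentin's issue by representation.
The 2/7 is divided into 3 equal shares of 2/21 among Lydia, Judith, Martin.
Lydia is living and takes 2/21.
Judith is living and takes 2/21.
Martin is living and takes 2/21.
Oliver predeceased; the 1/7 allotted to Oliver's branch passes to Oliver's issue by representation.
The 1/7 is divided into 4 equal shares of 1/28 among Albert, Prudence, Harriet, Victor.
Albert is living and takes 1/28.
Prudence is living and takes 1/28.
Harriet is living and takes 1/28.
Victor is living and takes 1/28.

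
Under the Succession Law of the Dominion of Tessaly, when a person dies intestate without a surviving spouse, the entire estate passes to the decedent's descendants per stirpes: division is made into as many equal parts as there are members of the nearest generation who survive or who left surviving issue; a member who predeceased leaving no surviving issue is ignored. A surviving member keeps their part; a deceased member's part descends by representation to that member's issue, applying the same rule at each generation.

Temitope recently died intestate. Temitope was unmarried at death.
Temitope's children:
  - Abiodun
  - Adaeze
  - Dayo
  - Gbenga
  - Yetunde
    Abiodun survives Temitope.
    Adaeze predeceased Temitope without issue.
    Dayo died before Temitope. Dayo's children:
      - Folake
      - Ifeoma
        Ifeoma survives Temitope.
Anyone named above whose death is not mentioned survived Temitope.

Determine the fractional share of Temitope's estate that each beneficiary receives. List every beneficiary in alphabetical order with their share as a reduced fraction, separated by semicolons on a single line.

There is no surviving spouse, so the entire estate passes to Temitope's descendants per stirpes.
Adaeze left no surviving issue, so that branch lapses and is disregarded.
The estate is divided into 4 equal shares of 1/4 among Abiodun, Dayo, Gbenga, Yetunde.
Abiodun is living and takes 1/4.
Dayo predeceased; the 1/4 allotted to Dayo's branch passes to Dayo's issue by representation.
The 1/4 is divided into 2 equal shares of 1/8 among Folake, Ifeoma.
Folake is living and takes 1/8.
Ifeoma is living and takes 1/8.
Gbenga is living and takes 1/4.
Yetunde is living and takes 1/4.

Abiodun 1/4; Folake 1/8; Gbenga 1/4; Ifeoma 1/8; Yetunde 1/4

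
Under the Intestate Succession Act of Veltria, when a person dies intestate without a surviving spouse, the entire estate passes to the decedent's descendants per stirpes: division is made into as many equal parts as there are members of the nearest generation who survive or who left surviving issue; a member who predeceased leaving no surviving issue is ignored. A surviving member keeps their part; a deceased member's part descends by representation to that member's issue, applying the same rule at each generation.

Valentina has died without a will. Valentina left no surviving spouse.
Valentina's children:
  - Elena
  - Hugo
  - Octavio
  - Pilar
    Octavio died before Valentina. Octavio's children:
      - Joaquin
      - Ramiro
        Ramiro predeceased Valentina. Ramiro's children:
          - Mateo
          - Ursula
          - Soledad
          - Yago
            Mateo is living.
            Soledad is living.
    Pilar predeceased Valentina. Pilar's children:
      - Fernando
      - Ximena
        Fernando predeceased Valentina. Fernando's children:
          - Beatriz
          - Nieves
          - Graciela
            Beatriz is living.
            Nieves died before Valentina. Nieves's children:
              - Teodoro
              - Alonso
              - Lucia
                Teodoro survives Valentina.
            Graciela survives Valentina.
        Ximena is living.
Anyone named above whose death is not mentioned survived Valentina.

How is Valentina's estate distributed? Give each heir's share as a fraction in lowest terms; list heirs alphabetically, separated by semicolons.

Alonso 1/72; Beatriz 1/24; Elena 1/4; Graciela 1/24; Hugo 1/4; Joaquin 1/8; Lucia 1/72; Mateo 1/32; Soledad 1/32; Teodoro 1/72; Ursula 1/32; Ximena 1/8; Yago 1/32

There is no surviving spouse, so the entire estate passes to Valentina's descendants per stirpes.
The estate is divided into 4 equal shares of 1/4 among Elena, Hugo, Octavio, Pilar.
Elena is living and takes 1/4.
Hugo is living and takes 1/4.
Octavio predeceased; the 1/4 allotted to Octavio's branch passes to Octavio's issue by representation.
The 1/4 is divided into 2 equal shares of 1/8 among Joaquin, Ramiro.
Joaquin is living and takes 1/8.
Ramiro predeceased; the 1/8 allotted to Ramiro's branch passes to Ramiro's issue by representation.
The 1/8 is divided into 4 equal shares of 1/32 among Mateo, Ursula, Soledad, Yago.
Mateo is living and takes 1/32.
Ursula is living and takes 1/32.
Soledad is living and takes 1/32.
Yago is living and takes 1/32.
Pilar predeceased; the 1/4 allotted to Pilar's branch passes to Pilar's issue by representation.
The 1/4 is divided into 2 equal shares of 1/8 among Fernando, Ximena.
Fernando predeceased; the 1/8 allotted to Fernando's branch passes to Fernando's issue by representation.
The 1/8 is divided into 3 equal shares of 1/24 among Beatriz, Nieves, Graciela.
Beatriz is living and takes 1/24.
Nieves predeceased; the 1/24 allotted to Nieves's branch passes to Nieves's issue by representation.
The 1/24 is divided into 3 equal shares of 1/72 among Teodoro, Alonso, Lucia.
Teodoro is living and takes 1/72.
Alonso is living and takes 1/72.
Lucia is living and takes 1/72.
Graciela is living and takes 1/24.
Ximena is living and takes 1/8.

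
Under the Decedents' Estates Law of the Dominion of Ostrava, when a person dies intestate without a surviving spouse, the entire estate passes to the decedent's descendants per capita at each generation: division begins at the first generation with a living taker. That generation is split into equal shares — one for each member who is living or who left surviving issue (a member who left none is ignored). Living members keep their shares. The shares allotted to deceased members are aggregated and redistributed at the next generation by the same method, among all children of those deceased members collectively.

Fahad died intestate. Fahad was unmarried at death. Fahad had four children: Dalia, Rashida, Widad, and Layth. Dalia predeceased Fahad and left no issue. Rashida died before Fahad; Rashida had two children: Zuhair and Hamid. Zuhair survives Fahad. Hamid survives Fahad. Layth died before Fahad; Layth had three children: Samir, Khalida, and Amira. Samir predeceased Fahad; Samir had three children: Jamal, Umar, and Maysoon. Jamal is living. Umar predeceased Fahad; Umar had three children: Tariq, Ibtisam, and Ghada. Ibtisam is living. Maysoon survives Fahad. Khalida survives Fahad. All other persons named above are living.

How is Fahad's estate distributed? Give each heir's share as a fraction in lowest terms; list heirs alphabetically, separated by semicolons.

There is no surviving spouse, so the entire estate passes to Fahad's descendants per capita at each generation.
At generation 1 (Rashida, Widad, Layth) there are 3 shares of (1)/3 = 1/3 each.
Living: Widad — each takes 1/3.
Deceased: Rashida and Layth. Their combined 2/3 is pooled and carried to generation 2.
At generation 2 (Zuhair, Hamid, Samir, Khalida, Amira) there are 5 shares of (2/3)/5 = 2/15 each.
Living: Zuhair, Hamid, Khalida, and Amira — each takes 2/15.
Deceased: Samir. That 2/15 share is carried to generation 3.
At generation 3 (Jamal, Umar, Maysoon) there are 3 shares of (2/15)/3 = 2/45 each.
Living: Jamal and Maysoon — each takes 2/45.
Deceased: Umar. That 2/45 share is carried to generation 4.
At generation 4 (Tariq, Ibtisam, Ghada) there are 3 shares of (2/45)/3 = 2/135 each.
Living: Tariq, Ibtisam, and Ghada — each takes 2/135.

Amira 2/15; Ghada 2/135; Hamid 2/15; Ibtisam 2/135; Jamal 2/45; Khalida 2/15; Maysoon 2/45; Tariq 2/135; Widad 1/3; Zuhair 2/15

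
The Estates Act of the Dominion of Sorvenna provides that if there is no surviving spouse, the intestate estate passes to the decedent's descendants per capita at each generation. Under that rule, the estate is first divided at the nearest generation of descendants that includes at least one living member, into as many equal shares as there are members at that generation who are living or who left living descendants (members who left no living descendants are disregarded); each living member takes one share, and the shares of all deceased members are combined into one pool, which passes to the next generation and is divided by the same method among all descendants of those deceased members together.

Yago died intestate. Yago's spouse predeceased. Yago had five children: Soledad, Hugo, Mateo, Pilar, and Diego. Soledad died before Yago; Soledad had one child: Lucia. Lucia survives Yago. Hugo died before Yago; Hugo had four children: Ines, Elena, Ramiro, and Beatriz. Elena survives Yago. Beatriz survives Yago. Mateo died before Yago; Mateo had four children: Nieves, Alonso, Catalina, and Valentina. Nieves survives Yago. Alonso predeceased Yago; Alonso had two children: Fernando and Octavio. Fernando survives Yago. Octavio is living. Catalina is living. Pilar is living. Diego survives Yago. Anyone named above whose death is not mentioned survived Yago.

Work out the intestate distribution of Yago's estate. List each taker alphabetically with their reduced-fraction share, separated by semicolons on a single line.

Beatriz 1/15; Catalina 1/15; Diego 1/5; Elena 1/15; Fernando 1/30; Ines 1/15; Lucia 1/15; Nieves 1/15; Octavio 1/30; Pilar 1/5; Ramiro 1/15; Valentina 1/15

There is no surviving spouse, so the entire estate passes to Yago's descendants per capita at each generation.
At generation 1 (Soledad, Hugo, Mateo, Pilar, Diego) there are 5 shares of (1)/5 = 1/5 each.
Living: Pilar and Diego — each takes 1/5.
Deceased: Soledad, Hugo, and Mateo. Their combined 3/5 is pooled and carried to generation 2.
At generation 2 (Lucia, Ines, Elena, Ramiro, Beatriz, Nieves, Alonso, Catalina, Valentina) there are 9 shares of (3/5)/9 = 1/15 each.
Living: Lucia, Ines, Elena, Ramiro, Beatriz, Nieves, Catalina, and Valentina — each takes 1/15.
Deceased: Alonso. That 1/15 share is carried to generation 3.
At generation 3 (Fernando, Octavio) there are 2 shares of (1/15)/2 = 1/30 each.
Living: Fernando and Octavio — each takes 1/30.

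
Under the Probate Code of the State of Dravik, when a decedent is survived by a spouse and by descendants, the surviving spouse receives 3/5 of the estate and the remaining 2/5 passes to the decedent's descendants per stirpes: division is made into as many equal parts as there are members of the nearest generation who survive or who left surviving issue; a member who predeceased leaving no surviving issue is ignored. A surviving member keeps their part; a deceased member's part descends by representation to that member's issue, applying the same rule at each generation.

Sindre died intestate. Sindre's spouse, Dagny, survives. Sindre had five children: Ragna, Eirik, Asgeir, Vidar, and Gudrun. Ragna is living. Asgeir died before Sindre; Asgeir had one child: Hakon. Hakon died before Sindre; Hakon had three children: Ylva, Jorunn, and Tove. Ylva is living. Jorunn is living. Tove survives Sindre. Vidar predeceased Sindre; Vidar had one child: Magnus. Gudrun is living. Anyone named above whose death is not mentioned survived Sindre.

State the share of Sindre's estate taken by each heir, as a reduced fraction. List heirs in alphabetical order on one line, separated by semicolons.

Dagny, as surviving spouse, takes 3/5.
The remaining 2/5 passes to Sindre's descendants per stirpes.
The 2/5 is divided into 5 equal shares of 2/25 among Ragna, Eirik, Asgeir, Vidar, Gudrun.
Ragna is living and takes 2/25.
Eirik is living and takes 2/25.
Asgeir predeceased; the 2/25 allotted to Asgeir's branch passes to Asgeir's issue by representation.
Hakon's line is the sole branch at this level, so the full 2/25 passes to Hakon's issue by representation.
The 2/25 is divided into 3 equal shares of 2/75 among Ylva, Jorunn, Tove.
Ylva is living and takes 2/75.
Jorunn is living and takes 2/75.
Tove is living and takes 2/75.
Vidar predeceased; the 2/25 allotted to Vidar's branch passes to Vidar's issue by representation.
Magnus is the sole taker at this level and receives the full 2/25.
Gudrun is living and takes 2/25.

Dagny 3/5; Eirik 2/25; Gudrun 2/25; Jorunn 2/75; Magnus 2/25; Ragna 2/25; Tove 2/75; Ylva 2/75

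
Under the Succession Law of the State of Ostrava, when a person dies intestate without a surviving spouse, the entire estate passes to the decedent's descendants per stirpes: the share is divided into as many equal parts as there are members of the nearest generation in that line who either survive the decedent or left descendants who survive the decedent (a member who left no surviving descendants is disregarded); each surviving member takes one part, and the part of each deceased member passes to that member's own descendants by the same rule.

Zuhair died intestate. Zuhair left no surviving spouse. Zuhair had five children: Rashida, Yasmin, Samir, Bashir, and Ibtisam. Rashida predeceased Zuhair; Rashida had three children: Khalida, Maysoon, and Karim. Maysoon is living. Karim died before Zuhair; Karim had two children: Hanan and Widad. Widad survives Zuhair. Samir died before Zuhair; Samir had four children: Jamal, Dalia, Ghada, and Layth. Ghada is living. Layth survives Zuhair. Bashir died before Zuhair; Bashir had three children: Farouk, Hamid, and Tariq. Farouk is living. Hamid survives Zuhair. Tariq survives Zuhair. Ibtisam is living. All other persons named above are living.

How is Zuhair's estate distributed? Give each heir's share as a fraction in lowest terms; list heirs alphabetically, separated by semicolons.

There is no surviving spouse, so the entire estate passes to Zuhair's descendants per stirpes.
The estate is divided into 5 equal shares of 1/5 among Rashida, Yasmin, Samir, Bashir, Ibtisam.
Rashida predeceased; the 1/5 allotted to Rashida's branch passes to Rashida's issue by representation.
The 1/5 is divided into 3 equal shares of 1/15 among Khalida, Maysoon, Karim.
Khalida is living and takes 1/15.
Maysoon is living and takes 1/15.
Karim predeceased; the 1/15 allotted to Karim's branch passes to Karim's issue by representation.
The 1/15 is divided into 2 equal shares of 1/30 among Hanan, Widad.
Hanan is living and takes 1/30.
Widad is living and takes 1/30.
Yasmin is living and takes 1/5.
Samir predeceased; the 1/5 allotted to Samir's branch passes to Samir's issue by representation.
The 1/5 is divided into 4 equal shares of 1/20 among Jamal, Dalia, Ghada, Layth.
Jamal is living and takes 1/20.
Dalia is living and takes 1/20.
Ghada is living and takes 1/20.
Layth is living and takes 1/20.
Bashir predeceased; the 1/5 allotted to Bashir's branch passes to Bashir's issue by representation.
The 1/5 is divided into 3 equal shares of 1/15 among Farouk, Hamid, Tariq.
Farouk is living and takes 1/15.
Hamid is living and takes 1/15.
Tariq is living and takes 1/15.
Ibtisam is living and takes 1/5.

Dalia 1/20; Farouk 1/15; Ghada 1/20; Hamid 1/15; Hanan 1/30; Ibtisam 1/5; Jamal 1/20; Khalida 1/15; Layth 1/20; Maysoon 1/15; Tariq 1/15; Widad 1/30; Yasmin 1/5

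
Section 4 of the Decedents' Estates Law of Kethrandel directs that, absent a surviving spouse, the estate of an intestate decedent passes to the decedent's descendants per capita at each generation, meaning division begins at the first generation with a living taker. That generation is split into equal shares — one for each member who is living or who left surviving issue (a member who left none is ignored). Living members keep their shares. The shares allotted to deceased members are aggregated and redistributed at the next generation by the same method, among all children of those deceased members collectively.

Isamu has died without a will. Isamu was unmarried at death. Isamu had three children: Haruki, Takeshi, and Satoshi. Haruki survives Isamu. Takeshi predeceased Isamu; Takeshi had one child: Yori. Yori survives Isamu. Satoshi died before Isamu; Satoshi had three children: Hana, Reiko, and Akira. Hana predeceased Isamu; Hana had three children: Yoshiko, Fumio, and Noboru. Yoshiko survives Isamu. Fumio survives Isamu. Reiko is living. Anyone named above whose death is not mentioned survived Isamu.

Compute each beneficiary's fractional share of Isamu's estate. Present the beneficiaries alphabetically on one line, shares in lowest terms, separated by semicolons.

Akira 1/6; Fumio 1/18; Haruki 1/3; Noboru 1/18; Reiko 1/6; Yori 1/6; Yoshiko 1/18

There is no surviving spouse, so the entire estate passes to Isamu's descendants per capita at each generation.
At generation 1 (Haruki, Takeshi, Satoshi) there are 3 shares of (1)/3 = 1/3 each.
Living: Haruki — each takes 1/3.
Deceased: Takeshi and Satoshi. Their combined 2/3 is pooled and carried to generation 2.
At generation 2 (Yori, Hana, Reiko, Akira) there are 4 shares of (2/3)/4 = 1/6 each.
Living: Yori, Reiko, and Akira — each takes 1/6.
Deceased: Hana. That 1/6 share is carried to generation 3.
At generation 3 (Yoshiko, Fumio, Noboru) there are 3 shares of (1/6)/3 = 1/18 each.
Living: Yoshiko, Fumio, and Noboru — each takes 1/18.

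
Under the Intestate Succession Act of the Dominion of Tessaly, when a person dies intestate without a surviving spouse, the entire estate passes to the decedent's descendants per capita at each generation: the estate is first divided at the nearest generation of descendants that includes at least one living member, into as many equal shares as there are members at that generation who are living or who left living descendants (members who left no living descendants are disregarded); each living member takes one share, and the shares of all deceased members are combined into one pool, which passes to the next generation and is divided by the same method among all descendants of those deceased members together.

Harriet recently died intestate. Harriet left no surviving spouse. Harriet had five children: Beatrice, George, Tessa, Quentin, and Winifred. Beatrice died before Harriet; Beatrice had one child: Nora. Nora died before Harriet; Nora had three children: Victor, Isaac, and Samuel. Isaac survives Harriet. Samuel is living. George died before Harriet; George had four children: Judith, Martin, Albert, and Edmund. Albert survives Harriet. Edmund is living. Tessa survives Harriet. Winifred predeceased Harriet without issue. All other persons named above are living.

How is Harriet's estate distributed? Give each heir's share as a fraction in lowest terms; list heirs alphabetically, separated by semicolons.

There is no surviving spouse, so the entire estate passes to Harriet's descendants per capita at each generation.
At generation 1 (Beatrice, George, Tessa, Quentin) there are 4 shares of (1)/4 = 1/4 each.
Living: Tessa and Quentin — each takes 1/4.
Deceased: Beatrice and George. Their combined 1/2 is pooled and carried to generation 2.
At generation 2 (Nora, Judith, Martin, Albert, Edmund) there are 5 shares of (1/2)/5 = 1/10 each.
Living: Judith, Martin, Albert, and Edmund — each takes 1/10.
Deceased: Nora. That 1/10 share is carried to generation 3.
At generation 3 (Victor, Isaac, Samuel) there are 3 shares of (1/10)/3 = 1/30 each.
Living: Victor, Isaac, and Samuel — each takes 1/30.

Albert 1/10; Edmund 1/10; Isaac 1/30; Judith 1/10; Martin 1/10; Quentin 1/4; Samuel 1/30; Tessa 1/4; Victor 1/30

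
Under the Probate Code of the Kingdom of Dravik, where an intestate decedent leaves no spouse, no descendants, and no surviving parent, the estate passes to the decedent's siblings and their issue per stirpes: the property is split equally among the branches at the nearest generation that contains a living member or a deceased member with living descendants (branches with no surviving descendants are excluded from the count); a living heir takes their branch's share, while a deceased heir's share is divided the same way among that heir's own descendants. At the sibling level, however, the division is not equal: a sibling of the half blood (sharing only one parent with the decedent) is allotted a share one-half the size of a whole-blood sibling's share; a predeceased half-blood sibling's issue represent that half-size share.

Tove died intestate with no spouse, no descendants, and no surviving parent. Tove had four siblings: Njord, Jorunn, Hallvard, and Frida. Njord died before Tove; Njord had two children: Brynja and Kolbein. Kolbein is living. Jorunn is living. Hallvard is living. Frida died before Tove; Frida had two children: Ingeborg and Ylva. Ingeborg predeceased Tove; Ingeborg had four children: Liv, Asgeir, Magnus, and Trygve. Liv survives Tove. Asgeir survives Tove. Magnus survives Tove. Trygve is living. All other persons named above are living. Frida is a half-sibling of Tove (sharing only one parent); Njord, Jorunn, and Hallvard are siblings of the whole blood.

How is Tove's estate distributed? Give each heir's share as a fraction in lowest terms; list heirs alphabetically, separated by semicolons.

Asgeir 1/56; Brynja 1/7; Hallvard 2/7; Jorunn 2/7; Kolbein 1/7; Liv 1/56; Magnus 1/56; Trygve 1/56; Ylva 1/14

No spouse, descendants, or parent survives, so the estate passes to Tove's siblings per stirpes.
Half-blood siblings count for one-half the weight of whole-blood siblings at the initial division.
Dividing 1 in proportion to weights (total weight 7/2): Njord (weight 1) → 2/7; Jorunn (weight 1) → 2/7; Hallvard (weight 1) → 2/7; Frida (weight 1/2) → 1/7.
Njord predeceased; the 2/7 allotted to Njord's branch passes to Njord's issue by representation.
The 2/7 is divided into 2 equal shares of 1/7 among Brynja, Kolbein.
Brynja is living and takes 1/7.
Kolbein is living and takes 1/7.
Jorunn is living and takes 2/7.
Hallvard is living and takes 2/7.
Frida predeceased; the 1/7 allotted to Frida's branch passes to Frida's issue by representation.
The 1/7 is divided into 2 equal shares of 1/14 among Ingeborg, Ylva.
Ingeborg predeceased; the 1/14 allotted to Ingeborg's branch passes to Ingeborg's issue by representation.
The 1/14 is divided into 4 equal shares of 1/56 among Liv, Asgeir, Magnus, Trygve.
Liv is living and takes 1/56.
Asgeir is living and takes 1/56.
Magnus is living and takes 1/56.
Trygve is living and takes 1/56.
Ylva is living and takes 1/14.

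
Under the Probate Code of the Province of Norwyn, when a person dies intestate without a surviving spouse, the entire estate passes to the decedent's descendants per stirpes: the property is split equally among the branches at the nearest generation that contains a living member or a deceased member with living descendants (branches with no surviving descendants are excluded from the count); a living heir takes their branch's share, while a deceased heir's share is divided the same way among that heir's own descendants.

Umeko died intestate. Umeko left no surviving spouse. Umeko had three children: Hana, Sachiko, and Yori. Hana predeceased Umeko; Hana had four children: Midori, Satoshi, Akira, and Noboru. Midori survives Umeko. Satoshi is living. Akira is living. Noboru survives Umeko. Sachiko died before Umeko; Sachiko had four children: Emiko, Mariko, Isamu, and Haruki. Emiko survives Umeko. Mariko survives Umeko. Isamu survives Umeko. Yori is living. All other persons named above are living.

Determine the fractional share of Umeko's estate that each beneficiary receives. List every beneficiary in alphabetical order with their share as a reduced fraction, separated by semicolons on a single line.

Akira 1/12; Emiko 1/12; Haruki 1/12; Isamu 1/12; Mariko 1/12; Midori 1/12; Noboru 1/12; Satoshi 1/12; Yori 1/3

There is no surviving spouse, so the entire estate passes to Umeko's descendants per stirpes.
The estate is divided into 3 equal shares of 1/3 among Hana, Sachiko, Yori.
Hana predeceased; the 1/3 allotted to Hana's branch passes to Hana's issue by representation.
The 1/3 is divided into 4 equal shares of 1/12 among Midori, Satoshi, Akira, Noboru.
Midori is living and takes 1/12.
Satoshi is living and takes 1/12.
Akira is living and takes 1/12.
Noboru is living and takes 1/12.
Sachiko predeceased; the 1/3 allotted to Sachiko's branch passes to Sachiko's issue by representation.
The 1/3 is divided into 4 equal shares of 1/12 among Emiko, Mariko, Isamu, Haruki.
Emiko is living and takes 1/12.
Mariko is living and takes 1/12.
Isamu is living and takes 1/12.
Haruki is living and takes 1/12.
Yori is living and takes 1/3.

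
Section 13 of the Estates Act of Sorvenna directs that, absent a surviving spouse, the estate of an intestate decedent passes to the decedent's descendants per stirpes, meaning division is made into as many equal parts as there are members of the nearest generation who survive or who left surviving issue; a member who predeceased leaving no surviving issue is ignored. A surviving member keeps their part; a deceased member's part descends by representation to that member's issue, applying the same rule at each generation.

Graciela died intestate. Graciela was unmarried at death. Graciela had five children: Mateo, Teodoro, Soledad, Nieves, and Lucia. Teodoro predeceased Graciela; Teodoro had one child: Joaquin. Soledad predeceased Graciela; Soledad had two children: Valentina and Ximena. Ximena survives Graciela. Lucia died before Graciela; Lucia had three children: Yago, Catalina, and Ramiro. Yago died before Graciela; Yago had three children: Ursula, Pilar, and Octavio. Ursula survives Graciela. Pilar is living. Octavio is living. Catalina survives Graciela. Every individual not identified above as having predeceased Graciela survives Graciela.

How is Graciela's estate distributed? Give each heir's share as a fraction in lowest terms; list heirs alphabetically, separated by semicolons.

There is no surviving spouse, so the entire estate passes to Graciela's descendants per stirpes.
The estate is divided into 5 equal shares of 1/5 among Mateo, Teodoro, Soledad, Nieves, Lucia.
Mateo is living and takes 1/5.
Teodoro predeceased; the 1/5 allotted to Teodoro's branch passes to Teodoro's issue by representation.
Joaquin is the sole taker at this level and receives the full 1/5.
Soledad predeceased; the 1/5 allotted to Soledad's branch passes to Soledad's issue by representation.
The 1/5 is divided into 2 equal shares of 1/10 among Valentina, Ximena.
Valentina is living and takes 1/10.
Ximena is living and takes 1/10.
Nieves is living and takes 1/5.
Lucia predeceased; the 1/5 allotted to Lucia's branch passes to Lucia's issue by representation.
The 1/5 is divided into 3 equal shares of 1/15 among Yago, Catalina, Ramiro.
Yago predeceased; the 1/15 allotted to Yago's branch passes to Yago's issue by representation.
The 1/15 is divided into 3 equal shares of 1/45 among Ursula, Pilar, Octavio.
Ursula is living and takes 1/45.
Pilar is living and takes 1/45.
Octavio is living and takes 1/45.
Catalina is living and takes 1/15.
Ramiro is living and takes 1/15.

Catalina 1/15; Joaquin 1/5; Mateo 1/5; Nieves 1/5; Octavio 1/45; Pilar 1/45; Ramiro 1/15; Ursula 1/45; Valentina 1/10; Ximena 1/10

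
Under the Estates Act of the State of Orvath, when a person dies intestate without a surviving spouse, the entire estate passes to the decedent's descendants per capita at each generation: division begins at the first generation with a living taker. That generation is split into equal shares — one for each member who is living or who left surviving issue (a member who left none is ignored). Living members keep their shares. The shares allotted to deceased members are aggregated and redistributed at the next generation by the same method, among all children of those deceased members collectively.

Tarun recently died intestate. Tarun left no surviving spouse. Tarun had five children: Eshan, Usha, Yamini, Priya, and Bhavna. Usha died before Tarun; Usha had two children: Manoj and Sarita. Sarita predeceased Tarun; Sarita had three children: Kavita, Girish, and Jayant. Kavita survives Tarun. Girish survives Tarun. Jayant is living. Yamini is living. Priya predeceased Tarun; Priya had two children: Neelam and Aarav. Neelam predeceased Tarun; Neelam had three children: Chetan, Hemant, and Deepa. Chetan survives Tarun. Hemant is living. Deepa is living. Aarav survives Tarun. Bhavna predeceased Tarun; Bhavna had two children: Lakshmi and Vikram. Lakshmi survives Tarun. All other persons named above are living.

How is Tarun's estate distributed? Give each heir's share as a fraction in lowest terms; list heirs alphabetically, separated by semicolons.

Aarav 1/10; Chetan 1/30; Deepa 1/30; Eshan 1/5; Girish 1/30; Hemant 1/30; Jayant 1/30; Kavita 1/30; Lakshmi 1/10; Manoj 1/10; Vikram 1/10; Yamini 1/5

There is no surviving spouse, so the entire estate passes to Tarun's descendants per capita at each generation.
At generation 1 (Eshan, Usha, Yamini, Priya, Bhavna) there are 5 shares of (1)/5 = 1/5 each.
Living: Eshan and Yamini — each takes 1/5.
Deceased: Usha, Priya, and Bhavna. Their combined 3/5 is pooled and carried to generation 2.
At generation 2 (Manoj, Sarita, Neelam, Aarav, Lakshmi, Vikram) there are 6 shares of (3/5)/6 = 1/10 each.
Living: Manoj, Aarav, Lakshmi, and Vikram — each takes 1/10.
Deceased: Sarita and Neelam. Their combined 1/5 is pooled and carried to generation 3.
At generation 3 (Kavita, Girish, Jayant, Chetan, Hemant, Deepa) there are 6 shares of (1/5)/6 = 1/30 each.
Living: Kavita, Girish, Jayant, Chetan, Hemant, and Deepa — each takes 1/30.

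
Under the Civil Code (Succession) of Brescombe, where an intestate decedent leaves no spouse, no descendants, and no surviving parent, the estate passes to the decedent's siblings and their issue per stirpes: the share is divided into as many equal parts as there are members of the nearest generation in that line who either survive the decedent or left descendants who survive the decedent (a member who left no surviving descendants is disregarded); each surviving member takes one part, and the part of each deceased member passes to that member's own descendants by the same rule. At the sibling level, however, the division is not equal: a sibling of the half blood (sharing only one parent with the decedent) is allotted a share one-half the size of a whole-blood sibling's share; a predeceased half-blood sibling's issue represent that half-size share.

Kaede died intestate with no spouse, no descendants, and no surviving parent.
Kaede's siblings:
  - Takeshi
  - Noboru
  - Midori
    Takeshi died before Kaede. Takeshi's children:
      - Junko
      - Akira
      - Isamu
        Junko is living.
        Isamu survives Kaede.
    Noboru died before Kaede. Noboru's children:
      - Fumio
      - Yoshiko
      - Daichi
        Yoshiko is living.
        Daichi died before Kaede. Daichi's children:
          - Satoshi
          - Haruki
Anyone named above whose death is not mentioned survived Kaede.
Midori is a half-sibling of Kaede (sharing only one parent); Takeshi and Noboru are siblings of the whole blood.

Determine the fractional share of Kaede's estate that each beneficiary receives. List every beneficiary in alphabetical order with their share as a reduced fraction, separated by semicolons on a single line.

Akira 2/15; Fumio 2/15; Haruki 1/15; Isamu 2/15; Junko 2/15; Midori 1/5; Satoshi 1/15; Yoshiko 2/15

No spouse, descendants, or parent survives, so the estate passes to Kaede's siblings per stirpes.
Half-blood siblings count for one-half the weight of whole-blood siblings at the initial division.
Dividing 1 in proportion to weights (total weight 5/2): Takeshi (weight 1) → 2/5; Noboru (weight 1) → 2/5; Midori (weight 1/2) → 1/5.
Takeshi predeceased; the 2/5 allotted to Takeshi's branch passes to Takeshi's issue by representation.
The 2/5 is divided into 3 equal shares of 2/15 among Junko, Akira, Isamu.
Junko is living and takes 2/15.
Akira is living and takes 2/15.
Isamu is living and takes 2/15.
Noboru predeceased; the 2/5 allotted to Noboru's branch passes to Noboru's issue by representation.
The 2/5 is divided into 3 equal shares of 2/15 among Fumio, Yoshiko, Daichi.
Fumio is living and takes 2/15.
Yoshiko is living and takes 2/15.
Daichi predeceased; the 2/15 allotted to Daichi's branch passes to Daichi's issue by representation.
The 2/15 is divided into 2 equal shares of 1/15 among Satoshi, Haruki.
Satoshi is living and takes 1/15.
Haruki is living and takes 1/15.
Midori is living and takes 1/5.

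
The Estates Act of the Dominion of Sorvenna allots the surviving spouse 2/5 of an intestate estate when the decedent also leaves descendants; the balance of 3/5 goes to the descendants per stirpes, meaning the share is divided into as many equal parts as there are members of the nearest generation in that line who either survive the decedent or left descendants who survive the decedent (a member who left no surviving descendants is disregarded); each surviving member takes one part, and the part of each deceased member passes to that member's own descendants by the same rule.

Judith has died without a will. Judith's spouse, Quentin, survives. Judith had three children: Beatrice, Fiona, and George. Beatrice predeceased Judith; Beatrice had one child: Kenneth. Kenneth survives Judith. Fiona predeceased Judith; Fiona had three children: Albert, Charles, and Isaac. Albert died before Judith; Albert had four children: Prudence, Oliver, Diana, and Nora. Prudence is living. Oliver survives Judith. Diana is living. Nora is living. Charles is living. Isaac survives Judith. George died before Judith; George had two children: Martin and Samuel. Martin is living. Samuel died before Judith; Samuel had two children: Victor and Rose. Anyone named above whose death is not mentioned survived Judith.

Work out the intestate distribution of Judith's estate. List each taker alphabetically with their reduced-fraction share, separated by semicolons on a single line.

Quentin, as surviving spouse, takes 2/5.
The remaining 3/5 passes to Judith's descendants per stirpes.
The 3/5 is divided into 3 equal shares of 1/5 among Beatrice, Fiona, George.
Beatrice predeceased; the 1/5 allotted to Beatrice's branch passes to Beatrice's issue by representation.
Kenneth is the sole taker at this level and receives the full 1/5.
Fiona predeceased; the 1/5 allotted to Fiona's branch passes to Fiona's issue by representation.
The 1/5 is divided into 3 equal shares of 1/15 among Albert, Charles, Isaac.
Albert predeceased; the 1/15 allotted to Albert's branch passes to Albert's issue by representation.
The 1/15 is divided into 4 equal shares of 1/60 among Prudence, Oliver, Diana, Nora.
Prudence is living and takes 1/60.
Oliver is living and takes 1/60.
Diana is living and takes 1/60.
Nora is living and takes 1/60.
Charles is living and takes 1/15.
Isaac is living and takes 1/15.
George predeceased; the 1/5 allotted to George's branch passes to George's issue by representation.
The 1/5 is divided into 2 equal shares of 1/10 among Martin, Samuel.
Martin is living and takes 1/10.
Samuel predeceased; the 1/10 allotted to Samuel's branch passes to Samuel's issue by representation.
The 1/10 is divided into 2 equal shares of 1/20 among Victor, Rose.
Victor is living and takes 1/20.
Rose is living and takes 1/20.

Charles 1/15; Diana 1/60; Isaac 1/15; Kenneth 1/5; Martin 1/10; Nora 1/60; Oliver 1/60; Prudence 1/60; Quentin 2/5; Rose 1/20; Victor 1/20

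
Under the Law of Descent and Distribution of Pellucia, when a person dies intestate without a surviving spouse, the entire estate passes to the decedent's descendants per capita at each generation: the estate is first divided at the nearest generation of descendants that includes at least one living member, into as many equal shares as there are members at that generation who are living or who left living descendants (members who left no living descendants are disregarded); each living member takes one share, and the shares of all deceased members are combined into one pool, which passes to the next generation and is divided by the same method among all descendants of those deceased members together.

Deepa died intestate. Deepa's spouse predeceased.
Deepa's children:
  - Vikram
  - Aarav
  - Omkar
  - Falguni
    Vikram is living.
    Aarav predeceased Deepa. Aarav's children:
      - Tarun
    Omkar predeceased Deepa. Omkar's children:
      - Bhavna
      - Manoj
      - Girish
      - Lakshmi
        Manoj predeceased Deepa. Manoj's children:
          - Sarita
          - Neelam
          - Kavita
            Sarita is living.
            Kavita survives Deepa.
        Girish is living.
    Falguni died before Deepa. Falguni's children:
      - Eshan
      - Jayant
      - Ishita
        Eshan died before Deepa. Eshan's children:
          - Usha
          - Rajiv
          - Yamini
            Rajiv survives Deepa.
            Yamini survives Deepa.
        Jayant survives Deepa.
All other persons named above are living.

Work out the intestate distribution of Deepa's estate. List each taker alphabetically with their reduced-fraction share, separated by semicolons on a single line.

There is no surviving spouse, so the entire estate passes to Deepa's descendants per capita at each generation.
At generation 1 (Vikram, Aarav, Omkar, Falguni) there are 4 shares of (1)/4 = 1/4 each.
Living: Vikram — each takes 1/4.
Deceased: Aarav, Omkar, and Falguni. Their combined 3/4 is pooled and carried to generation 2.
At generation 2 (Tarun, Bhavna, Manoj, Girish, Lakshmi, Eshan, Jayant, Ishita) there are 8 shares of (3/4)/8 = 3/32 each.
Living: Tarun, Bhavna, Girish, Lakshmi, Jayant, and Ishita — each takes 3/32.
Deceased: Manoj and Eshan. Their combined 3/16 is pooled and carried to generation 3.
At generation 3 (Sarita, Neelam, Kavita, Usha, Rajiv, Yamini) there are 6 shares of (3/16)/6 = 1/32 each.
Living: Sarita, Neelam, Kavita, Usha, Rajiv, and Yamini — each takes 1/32.

Bhavna 3/32; Girish 3/32; Ishita 3/32; Jayant 3/32; Kavita 1/32; Lakshmi 3/32; Neelam 1/32; Rajiv 1/32; Sarita 1/32; Tarun 3/32; Usha 1/32; Vikram 1/4; Yamini 1/32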